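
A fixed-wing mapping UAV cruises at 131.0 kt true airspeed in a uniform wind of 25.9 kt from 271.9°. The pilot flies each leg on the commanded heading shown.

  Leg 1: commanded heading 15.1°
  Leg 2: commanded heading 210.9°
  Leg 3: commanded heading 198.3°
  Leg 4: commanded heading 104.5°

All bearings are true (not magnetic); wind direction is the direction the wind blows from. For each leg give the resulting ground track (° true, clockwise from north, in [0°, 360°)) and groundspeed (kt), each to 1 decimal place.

Leg 1: heading 15.1°; drift +10.4° → track 25.5°, groundspeed 139.2 kt
Leg 2: heading 210.9°; drift -10.8° → track 200.1°, groundspeed 120.6 kt
Leg 3: heading 198.3°; drift -11.4° → track 186.9°, groundspeed 126.2 kt
Leg 4: heading 104.5°; drift -2.1° → track 102.4°, groundspeed 156.4 kt

Leg 1: track=25.5°, groundspeed=139.2 kt
Leg 2: track=200.1°, groundspeed=120.6 kt
Leg 3: track=186.9°, groundspeed=126.2 kt
Leg 4: track=102.4°, groundspeed=156.4 kt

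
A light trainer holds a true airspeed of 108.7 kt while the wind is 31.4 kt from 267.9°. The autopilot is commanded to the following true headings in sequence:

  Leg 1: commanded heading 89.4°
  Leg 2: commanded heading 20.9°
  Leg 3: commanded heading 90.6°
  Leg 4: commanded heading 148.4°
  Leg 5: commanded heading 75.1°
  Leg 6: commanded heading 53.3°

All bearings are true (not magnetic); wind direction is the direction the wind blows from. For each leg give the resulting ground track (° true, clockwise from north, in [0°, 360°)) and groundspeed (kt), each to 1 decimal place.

Leg 1: track=89.1°, groundspeed=140.1 kt
Leg 2: track=34.3°, groundspeed=124.4 kt
Leg 3: track=90.0°, groundspeed=140.1 kt
Leg 4: track=136.0°, groundspeed=127.1 kt
Leg 5: track=78.0°, groundspeed=139.5 kt
Leg 6: track=60.8°, groundspeed=135.7 kt

Leg 1: heading 89.4°; drift -0.3° → track 89.1°, groundspeed 140.1 kt
Leg 2: heading 20.9°; drift +13.4° → track 34.3°, groundspeed 124.4 kt
Leg 3: heading 90.6°; drift -0.6° → track 90.0°, groundspeed 140.1 kt
Leg 4: heading 148.4°; drift -12.4° → track 136.0°, groundspeed 127.1 kt
Leg 5: heading 75.1°; drift +2.9° → track 78.0°, groundspeed 139.5 kt
Leg 6: heading 53.3°; drift +7.5° → track 60.8°, groundspeed 135.7 kt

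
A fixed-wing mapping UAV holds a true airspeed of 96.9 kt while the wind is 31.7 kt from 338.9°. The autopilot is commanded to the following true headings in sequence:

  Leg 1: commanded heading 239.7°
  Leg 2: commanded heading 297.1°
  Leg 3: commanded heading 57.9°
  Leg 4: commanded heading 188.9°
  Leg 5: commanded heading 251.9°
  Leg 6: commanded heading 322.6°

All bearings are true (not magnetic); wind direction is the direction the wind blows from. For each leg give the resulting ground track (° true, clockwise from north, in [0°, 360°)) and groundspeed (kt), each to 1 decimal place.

Leg 1: heading 239.7°; drift -17.1° → track 222.6°, groundspeed 106.7 kt
Leg 2: heading 297.1°; drift -16.1° → track 281.0°, groundspeed 76.3 kt
Leg 3: heading 57.9°; drift +18.9° → track 76.8°, groundspeed 96.0 kt
Leg 4: heading 188.9°; drift -7.3° → track 181.6°, groundspeed 125.4 kt
Leg 5: heading 251.9°; drift -18.4° → track 233.5°, groundspeed 100.4 kt
Leg 6: heading 322.6°; drift -7.6° → track 315.0°, groundspeed 67.1 kt

Leg 1: track=222.6°, groundspeed=106.7 kt
Leg 2: track=281.0°, groundspeed=76.3 kt
Leg 3: track=76.8°, groundspeed=96.0 kt
Leg 4: track=181.6°, groundspeed=125.4 kt
Leg 5: track=233.5°, groundspeed=100.4 kt
Leg 6: track=315.0°, groundspeed=67.1 kt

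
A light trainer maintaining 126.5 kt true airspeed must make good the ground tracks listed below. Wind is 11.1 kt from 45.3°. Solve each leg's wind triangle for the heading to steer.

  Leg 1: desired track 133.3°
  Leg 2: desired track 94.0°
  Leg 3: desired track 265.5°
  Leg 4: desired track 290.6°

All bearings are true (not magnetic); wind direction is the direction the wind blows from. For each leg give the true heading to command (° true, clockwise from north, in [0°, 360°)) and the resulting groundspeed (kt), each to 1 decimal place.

Leg 1: heading=128.3°, groundspeed=125.6 kt
Leg 2: heading=90.2°, groundspeed=118.9 kt
Leg 3: heading=268.7°, groundspeed=134.8 kt
Leg 4: heading=295.2°, groundspeed=130.7 kt

Leg 1: desired track 133.3°; wind correction -5.0° → command heading 128.3°, groundspeed 125.6 kt
Leg 2: desired track 94.0°; wind correction -3.8° → command heading 90.2°, groundspeed 118.9 kt
Leg 3: desired track 265.5°; wind correction +3.2° → command heading 268.7°, groundspeed 134.8 kt
Leg 4: desired track 290.6°; wind correction +4.6° → command heading 295.2°, groundspeed 130.7 kt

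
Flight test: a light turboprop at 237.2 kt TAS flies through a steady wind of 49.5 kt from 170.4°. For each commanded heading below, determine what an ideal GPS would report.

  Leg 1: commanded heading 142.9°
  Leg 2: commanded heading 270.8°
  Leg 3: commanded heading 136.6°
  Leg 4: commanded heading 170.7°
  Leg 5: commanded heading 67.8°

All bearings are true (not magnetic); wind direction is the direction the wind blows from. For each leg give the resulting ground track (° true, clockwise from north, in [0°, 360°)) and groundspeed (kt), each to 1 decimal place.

Leg 1: heading 142.9°; drift -6.7° → track 136.2°, groundspeed 194.6 kt
Leg 2: heading 270.8°; drift +11.2° → track 282.0°, groundspeed 250.9 kt
Leg 3: heading 136.6°; drift -8.0° → track 128.6°, groundspeed 198.0 kt
Leg 4: heading 170.7°; drift +0.1° → track 170.8°, groundspeed 187.7 kt
Leg 5: heading 67.8°; drift -11.0° → track 56.8°, groundspeed 252.7 kt

Leg 1: track=136.2°, groundspeed=194.6 kt
Leg 2: track=282.0°, groundspeed=250.9 kt
Leg 3: track=128.6°, groundspeed=198.0 kt
Leg 4: track=170.8°, groundspeed=187.7 kt
Leg 5: track=56.8°, groundspeed=252.7 kt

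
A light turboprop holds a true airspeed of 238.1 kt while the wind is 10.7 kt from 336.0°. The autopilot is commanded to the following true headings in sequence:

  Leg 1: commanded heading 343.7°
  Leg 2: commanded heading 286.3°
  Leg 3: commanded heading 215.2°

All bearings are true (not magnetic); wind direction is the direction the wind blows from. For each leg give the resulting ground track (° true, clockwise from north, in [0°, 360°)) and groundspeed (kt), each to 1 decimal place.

Leg 1: heading 343.7°; drift +0.4° → track 344.1°, groundspeed 227.5 kt
Leg 2: heading 286.3°; drift -2.0° → track 284.3°, groundspeed 231.3 kt
Leg 3: heading 215.2°; drift -2.2° → track 213.0°, groundspeed 243.8 kt

Leg 1: track=344.1°, groundspeed=227.5 kt
Leg 2: track=284.3°, groundspeed=231.3 kt
Leg 3: track=213.0°, groundspeed=243.8 kt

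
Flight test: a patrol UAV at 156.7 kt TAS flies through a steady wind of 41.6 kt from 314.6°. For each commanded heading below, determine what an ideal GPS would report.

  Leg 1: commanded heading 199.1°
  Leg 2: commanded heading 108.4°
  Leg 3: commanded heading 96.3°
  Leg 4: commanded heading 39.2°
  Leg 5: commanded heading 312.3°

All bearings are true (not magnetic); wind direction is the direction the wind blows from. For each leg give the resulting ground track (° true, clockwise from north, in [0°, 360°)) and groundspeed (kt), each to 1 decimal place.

Leg 1: heading 199.1°; drift -12.1° → track 187.0°, groundspeed 178.6 kt
Leg 2: heading 108.4°; drift +5.4° → track 113.8°, groundspeed 194.9 kt
Leg 3: heading 96.3°; drift +7.8° → track 104.1°, groundspeed 191.1 kt
Leg 4: heading 39.2°; drift +15.2° → track 54.4°, groundspeed 158.3 kt
Leg 5: heading 312.3°; drift -0.8° → track 311.5°, groundspeed 115.1 kt

Leg 1: track=187.0°, groundspeed=178.6 kt
Leg 2: track=113.8°, groundspeed=194.9 kt
Leg 3: track=104.1°, groundspeed=191.1 kt
Leg 4: track=54.4°, groundspeed=158.3 kt
Leg 5: track=311.5°, groundspeed=115.1 kt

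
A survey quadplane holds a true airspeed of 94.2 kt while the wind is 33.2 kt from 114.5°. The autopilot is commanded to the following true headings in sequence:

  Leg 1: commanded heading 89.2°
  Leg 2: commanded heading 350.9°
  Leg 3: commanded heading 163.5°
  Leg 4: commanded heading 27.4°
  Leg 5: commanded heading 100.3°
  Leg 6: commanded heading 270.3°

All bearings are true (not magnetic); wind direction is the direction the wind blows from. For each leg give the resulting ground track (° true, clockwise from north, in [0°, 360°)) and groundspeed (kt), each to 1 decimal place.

Leg 1: heading 89.2°; drift -12.5° → track 76.7°, groundspeed 65.7 kt
Leg 2: heading 350.9°; drift -13.8° → track 337.1°, groundspeed 115.9 kt
Leg 3: heading 163.5°; drift +19.1° → track 182.6°, groundspeed 76.6 kt
Leg 4: heading 27.4°; drift -19.7° → track 7.7°, groundspeed 98.3 kt
Leg 5: heading 100.3°; drift -7.5° → track 92.8°, groundspeed 62.5 kt
Leg 6: heading 270.3°; drift +6.2° → track 276.5°, groundspeed 125.2 kt

Leg 1: track=76.7°, groundspeed=65.7 kt
Leg 2: track=337.1°, groundspeed=115.9 kt
Leg 3: track=182.6°, groundspeed=76.6 kt
Leg 4: track=7.7°, groundspeed=98.3 kt
Leg 5: track=92.8°, groundspeed=62.5 kt
Leg 6: track=276.5°, groundspeed=125.2 kt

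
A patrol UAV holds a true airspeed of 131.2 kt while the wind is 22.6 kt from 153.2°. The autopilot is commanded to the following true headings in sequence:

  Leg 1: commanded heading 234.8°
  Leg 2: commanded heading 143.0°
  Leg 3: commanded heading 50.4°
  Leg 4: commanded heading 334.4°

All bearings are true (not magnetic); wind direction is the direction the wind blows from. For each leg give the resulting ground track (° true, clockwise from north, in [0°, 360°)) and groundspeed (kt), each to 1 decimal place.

Leg 1: heading 234.8°; drift +9.9° → track 244.7°, groundspeed 129.8 kt
Leg 2: heading 143.0°; drift -2.1° → track 140.9°, groundspeed 109.0 kt
Leg 3: heading 50.4°; drift -9.2° → track 41.2°, groundspeed 138.0 kt
Leg 4: heading 334.4°; drift -0.2° → track 334.2°, groundspeed 153.8 kt

Leg 1: track=244.7°, groundspeed=129.8 kt
Leg 2: track=140.9°, groundspeed=109.0 kt
Leg 3: track=41.2°, groundspeed=138.0 kt
Leg 4: track=334.2°, groundspeed=153.8 kt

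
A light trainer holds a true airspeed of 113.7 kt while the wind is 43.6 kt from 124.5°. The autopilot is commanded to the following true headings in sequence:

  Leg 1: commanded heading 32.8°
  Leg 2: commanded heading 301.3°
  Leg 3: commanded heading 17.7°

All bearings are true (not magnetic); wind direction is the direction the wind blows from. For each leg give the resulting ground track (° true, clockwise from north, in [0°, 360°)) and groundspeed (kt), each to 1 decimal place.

Leg 1: track=12.0°, groundspeed=123.0 kt
Leg 2: track=302.2°, groundspeed=157.3 kt
Leg 3: track=359.4°, groundspeed=133.0 kt

Leg 1: heading 32.8°; drift -20.8° → track 12.0°, groundspeed 123.0 kt
Leg 2: heading 301.3°; drift +0.9° → track 302.2°, groundspeed 157.3 kt
Leg 3: heading 17.7°; drift -18.3° → track 359.4°, groundspeed 133.0 kt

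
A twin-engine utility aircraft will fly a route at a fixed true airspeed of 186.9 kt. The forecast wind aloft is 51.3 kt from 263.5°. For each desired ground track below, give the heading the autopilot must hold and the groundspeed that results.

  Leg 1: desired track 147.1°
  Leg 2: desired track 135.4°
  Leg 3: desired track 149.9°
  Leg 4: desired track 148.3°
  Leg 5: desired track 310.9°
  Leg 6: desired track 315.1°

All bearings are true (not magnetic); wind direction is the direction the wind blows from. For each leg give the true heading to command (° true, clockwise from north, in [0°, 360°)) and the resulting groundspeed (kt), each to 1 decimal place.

Leg 1: heading=161.3°, groundspeed=204.0 kt
Leg 2: heading=147.9°, groundspeed=214.1 kt
Leg 3: heading=164.5°, groundspeed=201.4 kt
Leg 4: heading=162.7°, groundspeed=202.9 kt
Leg 5: heading=299.2°, groundspeed=148.3 kt
Leg 6: heading=302.7°, groundspeed=150.7 kt

Leg 1: desired track 147.1°; wind correction +14.2° → command heading 161.3°, groundspeed 204.0 kt
Leg 2: desired track 135.4°; wind correction +12.5° → command heading 147.9°, groundspeed 214.1 kt
Leg 3: desired track 149.9°; wind correction +14.6° → command heading 164.5°, groundspeed 201.4 kt
Leg 4: desired track 148.3°; wind correction +14.4° → command heading 162.7°, groundspeed 202.9 kt
Leg 5: desired track 310.9°; wind correction -11.7° → command heading 299.2°, groundspeed 148.3 kt
Leg 6: desired track 315.1°; wind correction -12.4° → command heading 302.7°, groundspeed 150.7 kt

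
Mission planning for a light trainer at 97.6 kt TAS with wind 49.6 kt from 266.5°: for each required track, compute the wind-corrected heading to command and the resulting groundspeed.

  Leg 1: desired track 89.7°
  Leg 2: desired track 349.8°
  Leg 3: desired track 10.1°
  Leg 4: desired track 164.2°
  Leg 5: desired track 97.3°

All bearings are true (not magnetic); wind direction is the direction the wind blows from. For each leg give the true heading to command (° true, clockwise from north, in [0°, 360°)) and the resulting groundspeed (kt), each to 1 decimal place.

Leg 1: heading=91.3°, groundspeed=147.1 kt
Leg 2: heading=319.5°, groundspeed=78.5 kt
Leg 3: heading=340.5°, groundspeed=96.5 kt
Leg 4: heading=194.0°, groundspeed=95.3 kt
Leg 5: heading=102.8°, groundspeed=145.9 kt

Leg 1: desired track 89.7°; wind correction +1.6° → command heading 91.3°, groundspeed 147.1 kt
Leg 2: desired track 349.8°; wind correction -30.3° → command heading 319.5°, groundspeed 78.5 kt
Leg 3: desired track 10.1°; wind correction -29.6° → command heading 340.5°, groundspeed 96.5 kt
Leg 4: desired track 164.2°; wind correction +29.8° → command heading 194.0°, groundspeed 95.3 kt
Leg 5: desired track 97.3°; wind correction +5.5° → command heading 102.8°, groundspeed 145.9 kt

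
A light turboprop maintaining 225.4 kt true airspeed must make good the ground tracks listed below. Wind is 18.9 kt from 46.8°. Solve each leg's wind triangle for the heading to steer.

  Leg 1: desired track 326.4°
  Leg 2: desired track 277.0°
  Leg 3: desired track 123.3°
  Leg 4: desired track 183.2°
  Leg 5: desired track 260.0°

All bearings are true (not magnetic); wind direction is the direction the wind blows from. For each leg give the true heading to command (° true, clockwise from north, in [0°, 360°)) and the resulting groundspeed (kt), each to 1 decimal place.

Leg 1: desired track 326.4°; wind correction +4.7° → command heading 331.1°, groundspeed 221.5 kt
Leg 2: desired track 277.0°; wind correction +3.7° → command heading 280.7°, groundspeed 237.0 kt
Leg 3: desired track 123.3°; wind correction -4.7° → command heading 118.6°, groundspeed 220.2 kt
Leg 4: desired track 183.2°; wind correction -3.3° → command heading 179.9°, groundspeed 238.7 kt
Leg 5: desired track 260.0°; wind correction +2.6° → command heading 262.6°, groundspeed 241.0 kt

Leg 1: heading=331.1°, groundspeed=221.5 kt
Leg 2: heading=280.7°, groundspeed=237.0 kt
Leg 3: heading=118.6°, groundspeed=220.2 kt
Leg 4: heading=179.9°, groundspeed=238.7 kt
Leg 5: heading=262.6°, groundspeed=241.0 kt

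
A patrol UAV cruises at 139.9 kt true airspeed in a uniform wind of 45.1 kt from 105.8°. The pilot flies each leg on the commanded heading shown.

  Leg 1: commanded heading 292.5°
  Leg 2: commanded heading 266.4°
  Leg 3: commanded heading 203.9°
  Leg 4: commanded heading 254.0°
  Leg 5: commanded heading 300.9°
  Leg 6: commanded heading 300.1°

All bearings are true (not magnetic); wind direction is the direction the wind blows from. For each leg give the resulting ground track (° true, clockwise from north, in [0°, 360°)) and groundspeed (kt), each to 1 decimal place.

Leg 1: heading 292.5°; drift -1.6° → track 290.9°, groundspeed 184.8 kt
Leg 2: heading 266.4°; drift +4.7° → track 271.1°, groundspeed 183.1 kt
Leg 3: heading 203.9°; drift +17.0° → track 220.9°, groundspeed 152.9 kt
Leg 4: heading 254.0°; drift +7.6° → track 261.6°, groundspeed 179.8 kt
Leg 5: heading 300.9°; drift -3.7° → track 297.2°, groundspeed 183.8 kt
Leg 6: heading 300.1°; drift -3.5° → track 296.6°, groundspeed 183.9 kt

Leg 1: track=290.9°, groundspeed=184.8 kt
Leg 2: track=271.1°, groundspeed=183.1 kt
Leg 3: track=220.9°, groundspeed=152.9 kt
Leg 4: track=261.6°, groundspeed=179.8 kt
Leg 5: track=297.2°, groundspeed=183.8 kt
Leg 6: track=296.6°, groundspeed=183.9 kt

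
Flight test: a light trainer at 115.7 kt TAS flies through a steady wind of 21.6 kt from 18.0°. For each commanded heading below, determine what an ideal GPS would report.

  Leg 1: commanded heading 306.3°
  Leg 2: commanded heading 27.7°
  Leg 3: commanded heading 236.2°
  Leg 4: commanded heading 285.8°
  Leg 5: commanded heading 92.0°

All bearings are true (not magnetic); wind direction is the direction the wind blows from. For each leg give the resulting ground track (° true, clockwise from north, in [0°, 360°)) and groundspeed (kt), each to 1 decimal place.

Leg 1: heading 306.3°; drift -10.7° → track 295.6°, groundspeed 110.8 kt
Leg 2: heading 27.7°; drift +2.2° → track 29.9°, groundspeed 94.5 kt
Leg 3: heading 236.2°; drift -5.7° → track 230.5°, groundspeed 133.3 kt
Leg 4: heading 285.8°; drift -10.5° → track 275.3°, groundspeed 118.5 kt
Leg 5: heading 92.0°; drift +10.7° → track 102.7°, groundspeed 111.7 kt

Leg 1: track=295.6°, groundspeed=110.8 kt
Leg 2: track=29.9°, groundspeed=94.5 kt
Leg 3: track=230.5°, groundspeed=133.3 kt
Leg 4: track=275.3°, groundspeed=118.5 kt
Leg 5: track=102.7°, groundspeed=111.7 kt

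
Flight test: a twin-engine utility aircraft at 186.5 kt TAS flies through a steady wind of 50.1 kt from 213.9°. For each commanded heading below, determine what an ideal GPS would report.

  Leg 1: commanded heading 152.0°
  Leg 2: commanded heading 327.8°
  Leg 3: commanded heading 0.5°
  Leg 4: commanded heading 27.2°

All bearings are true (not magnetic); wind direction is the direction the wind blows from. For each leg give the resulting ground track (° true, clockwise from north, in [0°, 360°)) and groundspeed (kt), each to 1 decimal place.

Leg 1: heading 152.0°; drift -15.2° → track 136.8°, groundspeed 168.8 kt
Leg 2: heading 327.8°; drift +12.5° → track 340.3°, groundspeed 211.8 kt
Leg 3: heading 0.5°; drift +6.9° → track 7.4°, groundspeed 230.0 kt
Leg 4: heading 27.2°; drift +1.4° → track 28.6°, groundspeed 236.3 kt

Leg 1: track=136.8°, groundspeed=168.8 kt
Leg 2: track=340.3°, groundspeed=211.8 kt
Leg 3: track=7.4°, groundspeed=230.0 kt
Leg 4: track=28.6°, groundspeed=236.3 kt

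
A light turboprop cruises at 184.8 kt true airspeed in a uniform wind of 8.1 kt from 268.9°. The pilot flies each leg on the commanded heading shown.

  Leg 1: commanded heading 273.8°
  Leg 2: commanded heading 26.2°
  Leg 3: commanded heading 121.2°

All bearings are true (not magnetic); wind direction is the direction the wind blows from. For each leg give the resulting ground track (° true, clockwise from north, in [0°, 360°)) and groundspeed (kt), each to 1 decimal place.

Leg 1: track=274.0°, groundspeed=176.7 kt
Leg 2: track=28.4°, groundspeed=188.7 kt
Leg 3: track=119.9°, groundspeed=191.7 kt

Leg 1: heading 273.8°; drift +0.2° → track 274.0°, groundspeed 176.7 kt
Leg 2: heading 26.2°; drift +2.2° → track 28.4°, groundspeed 188.7 kt
Leg 3: heading 121.2°; drift -1.3° → track 119.9°, groundspeed 191.7 kt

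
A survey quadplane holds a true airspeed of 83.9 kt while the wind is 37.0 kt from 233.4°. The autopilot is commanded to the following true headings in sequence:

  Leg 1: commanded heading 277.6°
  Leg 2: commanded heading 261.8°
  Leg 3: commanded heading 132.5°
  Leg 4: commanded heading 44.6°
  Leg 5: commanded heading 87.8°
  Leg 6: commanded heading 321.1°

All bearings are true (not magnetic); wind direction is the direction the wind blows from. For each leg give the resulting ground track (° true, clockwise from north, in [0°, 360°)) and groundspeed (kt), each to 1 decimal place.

Leg 1: heading 277.6°; drift +24.2° → track 301.8°, groundspeed 62.9 kt
Leg 2: heading 261.8°; drift +18.9° → track 280.7°, groundspeed 54.3 kt
Leg 3: heading 132.5°; drift -21.8° → track 110.7°, groundspeed 97.9 kt
Leg 4: heading 44.6°; drift +2.7° → track 47.3°, groundspeed 120.6 kt
Leg 5: heading 87.8°; drift -10.4° → track 77.4°, groundspeed 116.3 kt
Leg 6: heading 321.1°; drift +24.2° → track 345.3°, groundspeed 90.3 kt

Leg 1: track=301.8°, groundspeed=62.9 kt
Leg 2: track=280.7°, groundspeed=54.3 kt
Leg 3: track=110.7°, groundspeed=97.9 kt
Leg 4: track=47.3°, groundspeed=120.6 kt
Leg 5: track=77.4°, groundspeed=116.3 kt
Leg 6: track=345.3°, groundspeed=90.3 kt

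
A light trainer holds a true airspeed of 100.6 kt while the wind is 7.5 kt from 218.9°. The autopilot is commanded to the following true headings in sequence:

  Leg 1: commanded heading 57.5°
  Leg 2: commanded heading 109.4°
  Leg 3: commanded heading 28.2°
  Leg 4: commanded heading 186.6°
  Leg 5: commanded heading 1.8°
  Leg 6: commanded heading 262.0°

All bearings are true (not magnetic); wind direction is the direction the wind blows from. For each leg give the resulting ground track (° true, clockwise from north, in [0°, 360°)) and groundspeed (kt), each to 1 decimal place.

Leg 1: heading 57.5°; drift -1.3° → track 56.2°, groundspeed 107.7 kt
Leg 2: heading 109.4°; drift -3.9° → track 105.5°, groundspeed 103.3 kt
Leg 3: heading 28.2°; drift +0.7° → track 28.9°, groundspeed 108.0 kt
Leg 4: heading 186.6°; drift -2.4° → track 184.2°, groundspeed 94.3 kt
Leg 5: heading 1.8°; drift +2.4° → track 4.2°, groundspeed 106.7 kt
Leg 6: heading 262.0°; drift +3.1° → track 265.1°, groundspeed 95.3 kt

Leg 1: track=56.2°, groundspeed=107.7 kt
Leg 2: track=105.5°, groundspeed=103.3 kt
Leg 3: track=28.9°, groundspeed=108.0 kt
Leg 4: track=184.2°, groundspeed=94.3 kt
Leg 5: track=4.2°, groundspeed=106.7 kt
Leg 6: track=265.1°, groundspeed=95.3 kt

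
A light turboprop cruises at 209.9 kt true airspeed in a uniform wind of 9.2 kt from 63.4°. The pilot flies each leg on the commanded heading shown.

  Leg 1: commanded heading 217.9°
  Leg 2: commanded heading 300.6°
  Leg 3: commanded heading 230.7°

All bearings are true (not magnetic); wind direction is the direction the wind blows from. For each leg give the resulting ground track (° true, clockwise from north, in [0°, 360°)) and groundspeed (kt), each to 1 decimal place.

Leg 1: heading 217.9°; drift +1.0° → track 218.9°, groundspeed 218.2 kt
Leg 2: heading 300.6°; drift -2.1° → track 298.5°, groundspeed 215.0 kt
Leg 3: heading 230.7°; drift +0.5° → track 231.2°, groundspeed 218.9 kt

Leg 1: track=218.9°, groundspeed=218.2 kt
Leg 2: track=298.5°, groundspeed=215.0 kt
Leg 3: track=231.2°, groundspeed=218.9 kt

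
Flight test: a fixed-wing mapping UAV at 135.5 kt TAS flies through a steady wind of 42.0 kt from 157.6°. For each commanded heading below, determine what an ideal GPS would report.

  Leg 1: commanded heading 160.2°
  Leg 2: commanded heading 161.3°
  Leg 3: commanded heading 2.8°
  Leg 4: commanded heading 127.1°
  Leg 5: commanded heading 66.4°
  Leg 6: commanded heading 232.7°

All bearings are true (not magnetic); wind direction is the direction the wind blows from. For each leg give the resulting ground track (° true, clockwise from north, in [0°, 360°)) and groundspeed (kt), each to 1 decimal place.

Leg 1: heading 160.2°; drift +1.2° → track 161.4°, groundspeed 93.6 kt
Leg 2: heading 161.3°; drift +1.7° → track 163.0°, groundspeed 93.6 kt
Leg 3: heading 2.8°; drift -5.9° → track 356.9°, groundspeed 174.4 kt
Leg 4: heading 127.1°; drift -12.1° → track 115.0°, groundspeed 101.6 kt
Leg 5: heading 66.4°; drift -17.1° → track 49.3°, groundspeed 142.7 kt
Leg 6: heading 232.7°; drift +18.0° → track 250.7°, groundspeed 131.1 kt

Leg 1: track=161.4°, groundspeed=93.6 kt
Leg 2: track=163.0°, groundspeed=93.6 kt
Leg 3: track=356.9°, groundspeed=174.4 kt
Leg 4: track=115.0°, groundspeed=101.6 kt
Leg 5: track=49.3°, groundspeed=142.7 kt
Leg 6: track=250.7°, groundspeed=131.1 kt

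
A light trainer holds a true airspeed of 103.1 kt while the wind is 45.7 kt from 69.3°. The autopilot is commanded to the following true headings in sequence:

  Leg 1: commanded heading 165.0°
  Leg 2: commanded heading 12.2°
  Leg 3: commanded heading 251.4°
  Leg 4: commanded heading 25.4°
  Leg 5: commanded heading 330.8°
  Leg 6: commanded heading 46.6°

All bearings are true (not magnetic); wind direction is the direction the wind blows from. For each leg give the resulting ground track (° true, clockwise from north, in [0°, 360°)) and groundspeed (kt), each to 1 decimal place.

Leg 1: heading 165.0°; drift +22.9° → track 187.9°, groundspeed 116.9 kt
Leg 2: heading 12.2°; drift -26.1° → track 346.1°, groundspeed 87.2 kt
Leg 3: heading 251.4°; drift -0.6° → track 250.8°, groundspeed 148.8 kt
Leg 4: heading 25.4°; drift -24.3° → track 1.1°, groundspeed 77.0 kt
Leg 5: heading 330.8°; drift -22.4° → track 308.4°, groundspeed 118.8 kt
Leg 6: heading 46.6°; drift -16.1° → track 30.5°, groundspeed 63.4 kt

Leg 1: track=187.9°, groundspeed=116.9 kt
Leg 2: track=346.1°, groundspeed=87.2 kt
Leg 3: track=250.8°, groundspeed=148.8 kt
Leg 4: track=1.1°, groundspeed=77.0 kt
Leg 5: track=308.4°, groundspeed=118.8 kt
Leg 6: track=30.5°, groundspeed=63.4 kt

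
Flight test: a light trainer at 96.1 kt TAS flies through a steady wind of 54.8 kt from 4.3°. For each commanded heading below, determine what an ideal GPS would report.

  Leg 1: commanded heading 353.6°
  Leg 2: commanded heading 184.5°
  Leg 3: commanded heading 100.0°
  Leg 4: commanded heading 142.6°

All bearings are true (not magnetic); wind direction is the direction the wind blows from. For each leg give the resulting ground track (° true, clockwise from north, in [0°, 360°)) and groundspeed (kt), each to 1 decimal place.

Leg 1: heading 353.6°; drift -13.5° → track 340.1°, groundspeed 43.5 kt
Leg 2: heading 184.5°; drift -0.1° → track 184.4°, groundspeed 150.9 kt
Leg 3: heading 100.0°; drift +28.2° → track 128.2°, groundspeed 115.3 kt
Leg 4: heading 142.6°; drift +14.9° → track 157.5°, groundspeed 141.8 kt

Leg 1: track=340.1°, groundspeed=43.5 kt
Leg 2: track=184.4°, groundspeed=150.9 kt
Leg 3: track=128.2°, groundspeed=115.3 kt
Leg 4: track=157.5°, groundspeed=141.8 kt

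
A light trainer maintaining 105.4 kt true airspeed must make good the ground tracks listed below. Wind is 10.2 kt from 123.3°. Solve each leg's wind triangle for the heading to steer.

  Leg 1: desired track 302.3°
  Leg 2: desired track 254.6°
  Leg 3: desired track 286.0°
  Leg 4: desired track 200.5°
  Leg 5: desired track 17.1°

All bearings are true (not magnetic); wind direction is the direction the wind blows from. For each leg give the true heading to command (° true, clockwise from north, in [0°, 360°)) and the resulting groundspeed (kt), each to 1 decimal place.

Leg 1: desired track 302.3°; wind correction -0.1° → command heading 302.2°, groundspeed 115.6 kt
Leg 2: desired track 254.6°; wind correction -4.2° → command heading 250.4°, groundspeed 111.9 kt
Leg 3: desired track 286.0°; wind correction -1.6° → command heading 284.4°, groundspeed 115.1 kt
Leg 4: desired track 200.5°; wind correction -5.4° → command heading 195.1°, groundspeed 102.7 kt
Leg 5: desired track 17.1°; wind correction +5.3° → command heading 22.4°, groundspeed 107.8 kt

Leg 1: heading=302.2°, groundspeed=115.6 kt
Leg 2: heading=250.4°, groundspeed=111.9 kt
Leg 3: heading=284.4°, groundspeed=115.1 kt
Leg 4: heading=195.1°, groundspeed=102.7 kt
Leg 5: heading=22.4°, groundspeed=107.8 kt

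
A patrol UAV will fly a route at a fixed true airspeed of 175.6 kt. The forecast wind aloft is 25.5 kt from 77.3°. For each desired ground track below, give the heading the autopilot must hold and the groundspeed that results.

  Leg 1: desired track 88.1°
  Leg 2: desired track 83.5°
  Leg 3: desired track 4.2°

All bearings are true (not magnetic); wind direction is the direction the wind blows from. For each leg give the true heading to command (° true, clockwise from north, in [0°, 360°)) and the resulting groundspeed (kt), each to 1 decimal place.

Leg 1: heading=86.5°, groundspeed=150.5 kt
Leg 2: heading=82.6°, groundspeed=150.2 kt
Leg 3: heading=12.2°, groundspeed=166.5 kt

Leg 1: desired track 88.1°; wind correction -1.6° → command heading 86.5°, groundspeed 150.5 kt
Leg 2: desired track 83.5°; wind correction -0.9° → command heading 82.6°, groundspeed 150.2 kt
Leg 3: desired track 4.2°; wind correction +8.0° → command heading 12.2°, groundspeed 166.5 kt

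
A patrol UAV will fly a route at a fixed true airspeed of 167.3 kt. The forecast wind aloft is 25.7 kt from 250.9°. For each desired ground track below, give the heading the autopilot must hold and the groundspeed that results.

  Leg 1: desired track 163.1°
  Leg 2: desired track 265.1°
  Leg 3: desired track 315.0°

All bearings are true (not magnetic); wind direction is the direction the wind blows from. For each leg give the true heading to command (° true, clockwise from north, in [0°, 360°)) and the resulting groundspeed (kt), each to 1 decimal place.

Leg 1: desired track 163.1°; wind correction +8.8° → command heading 171.9°, groundspeed 164.3 kt
Leg 2: desired track 265.1°; wind correction -2.2° → command heading 262.9°, groundspeed 142.3 kt
Leg 3: desired track 315.0°; wind correction -7.9° → command heading 307.1°, groundspeed 154.5 kt

Leg 1: heading=171.9°, groundspeed=164.3 kt
Leg 2: heading=262.9°, groundspeed=142.3 kt
Leg 3: heading=307.1°, groundspeed=154.5 kt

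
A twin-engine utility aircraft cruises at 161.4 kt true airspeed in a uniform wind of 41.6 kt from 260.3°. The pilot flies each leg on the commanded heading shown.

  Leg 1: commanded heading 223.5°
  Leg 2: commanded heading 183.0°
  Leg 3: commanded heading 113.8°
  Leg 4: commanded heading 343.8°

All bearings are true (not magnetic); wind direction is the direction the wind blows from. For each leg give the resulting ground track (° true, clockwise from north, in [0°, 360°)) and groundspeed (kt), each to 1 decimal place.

Leg 1: track=212.5°, groundspeed=130.5 kt
Leg 2: track=168.1°, groundspeed=157.6 kt
Leg 3: track=107.1°, groundspeed=197.4 kt
Leg 4: track=358.6°, groundspeed=162.1 kt

Leg 1: heading 223.5°; drift -11.0° → track 212.5°, groundspeed 130.5 kt
Leg 2: heading 183.0°; drift -14.9° → track 168.1°, groundspeed 157.6 kt
Leg 3: heading 113.8°; drift -6.7° → track 107.1°, groundspeed 197.4 kt
Leg 4: heading 343.8°; drift +14.8° → track 358.6°, groundspeed 162.1 kt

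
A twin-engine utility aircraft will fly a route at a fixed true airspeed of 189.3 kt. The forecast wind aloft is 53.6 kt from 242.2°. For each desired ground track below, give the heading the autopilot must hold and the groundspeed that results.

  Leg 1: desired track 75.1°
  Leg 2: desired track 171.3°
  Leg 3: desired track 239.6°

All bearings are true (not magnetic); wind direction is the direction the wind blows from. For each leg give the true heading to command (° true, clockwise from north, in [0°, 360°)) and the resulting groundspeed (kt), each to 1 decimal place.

Leg 1: desired track 75.1°; wind correction +3.6° → command heading 78.7°, groundspeed 241.2 kt
Leg 2: desired track 171.3°; wind correction +15.5° → command heading 186.8°, groundspeed 164.9 kt
Leg 3: desired track 239.6°; wind correction +0.7° → command heading 240.3°, groundspeed 135.7 kt

Leg 1: heading=78.7°, groundspeed=241.2 kt
Leg 2: heading=186.8°, groundspeed=164.9 kt
Leg 3: heading=240.3°, groundspeed=135.7 kt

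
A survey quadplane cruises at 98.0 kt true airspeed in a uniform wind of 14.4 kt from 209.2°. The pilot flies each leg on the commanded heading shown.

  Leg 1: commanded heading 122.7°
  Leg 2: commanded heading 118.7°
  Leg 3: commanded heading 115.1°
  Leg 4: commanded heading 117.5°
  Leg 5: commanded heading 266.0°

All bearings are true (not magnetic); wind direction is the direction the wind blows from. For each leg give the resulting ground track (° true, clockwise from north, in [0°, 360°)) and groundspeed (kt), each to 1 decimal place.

Leg 1: heading 122.7°; drift -8.4° → track 114.3°, groundspeed 98.2 kt
Leg 2: heading 118.7°; drift -8.3° → track 110.4°, groundspeed 99.2 kt
Leg 3: heading 115.1°; drift -8.3° → track 106.8°, groundspeed 100.1 kt
Leg 4: heading 117.5°; drift -8.3° → track 109.2°, groundspeed 99.5 kt
Leg 5: heading 266.0°; drift +7.6° → track 273.6°, groundspeed 90.9 kt

Leg 1: track=114.3°, groundspeed=98.2 kt
Leg 2: track=110.4°, groundspeed=99.2 kt
Leg 3: track=106.8°, groundspeed=100.1 kt
Leg 4: track=109.2°, groundspeed=99.5 kt
Leg 5: track=273.6°, groundspeed=90.9 kt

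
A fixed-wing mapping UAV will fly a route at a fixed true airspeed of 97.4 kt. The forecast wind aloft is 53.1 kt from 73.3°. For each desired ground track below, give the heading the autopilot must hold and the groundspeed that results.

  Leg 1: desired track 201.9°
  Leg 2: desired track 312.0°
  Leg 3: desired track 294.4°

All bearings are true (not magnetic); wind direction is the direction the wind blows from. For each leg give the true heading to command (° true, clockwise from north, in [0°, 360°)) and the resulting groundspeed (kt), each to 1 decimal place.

Leg 1: heading=176.7°, groundspeed=121.2 kt
Leg 2: heading=339.8°, groundspeed=113.8 kt
Leg 3: heading=315.4°, groundspeed=130.9 kt

Leg 1: desired track 201.9°; wind correction -25.2° → command heading 176.7°, groundspeed 121.2 kt
Leg 2: desired track 312.0°; wind correction +27.8° → command heading 339.8°, groundspeed 113.8 kt
Leg 3: desired track 294.4°; wind correction +21.0° → command heading 315.4°, groundspeed 130.9 kt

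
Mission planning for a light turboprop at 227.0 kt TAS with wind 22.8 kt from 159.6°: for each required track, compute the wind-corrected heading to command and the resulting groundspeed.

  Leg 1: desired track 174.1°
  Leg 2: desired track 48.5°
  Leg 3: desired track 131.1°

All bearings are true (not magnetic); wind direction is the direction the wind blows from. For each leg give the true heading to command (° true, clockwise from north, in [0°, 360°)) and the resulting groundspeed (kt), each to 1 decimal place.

Leg 1: heading=172.7°, groundspeed=204.9 kt
Leg 2: heading=53.9°, groundspeed=234.2 kt
Leg 3: heading=133.8°, groundspeed=206.7 kt

Leg 1: desired track 174.1°; wind correction -1.4° → command heading 172.7°, groundspeed 204.9 kt
Leg 2: desired track 48.5°; wind correction +5.4° → command heading 53.9°, groundspeed 234.2 kt
Leg 3: desired track 131.1°; wind correction +2.7° → command heading 133.8°, groundspeed 206.7 kt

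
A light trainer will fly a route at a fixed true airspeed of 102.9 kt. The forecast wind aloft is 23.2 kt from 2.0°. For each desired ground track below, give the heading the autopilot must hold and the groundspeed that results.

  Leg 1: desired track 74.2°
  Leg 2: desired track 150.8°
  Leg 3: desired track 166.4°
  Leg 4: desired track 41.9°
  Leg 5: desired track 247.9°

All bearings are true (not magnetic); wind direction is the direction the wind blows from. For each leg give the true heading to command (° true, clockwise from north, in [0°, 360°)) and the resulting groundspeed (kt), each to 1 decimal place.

Leg 1: heading=61.8°, groundspeed=93.4 kt
Leg 2: heading=144.1°, groundspeed=122.0 kt
Leg 3: heading=162.9°, groundspeed=125.1 kt
Leg 4: heading=33.6°, groundspeed=84.0 kt
Leg 5: heading=259.8°, groundspeed=110.2 kt

Leg 1: desired track 74.2°; wind correction -12.4° → command heading 61.8°, groundspeed 93.4 kt
Leg 2: desired track 150.8°; wind correction -6.7° → command heading 144.1°, groundspeed 122.0 kt
Leg 3: desired track 166.4°; wind correction -3.5° → command heading 162.9°, groundspeed 125.1 kt
Leg 4: desired track 41.9°; wind correction -8.3° → command heading 33.6°, groundspeed 84.0 kt
Leg 5: desired track 247.9°; wind correction +11.9° → command heading 259.8°, groundspeed 110.2 kt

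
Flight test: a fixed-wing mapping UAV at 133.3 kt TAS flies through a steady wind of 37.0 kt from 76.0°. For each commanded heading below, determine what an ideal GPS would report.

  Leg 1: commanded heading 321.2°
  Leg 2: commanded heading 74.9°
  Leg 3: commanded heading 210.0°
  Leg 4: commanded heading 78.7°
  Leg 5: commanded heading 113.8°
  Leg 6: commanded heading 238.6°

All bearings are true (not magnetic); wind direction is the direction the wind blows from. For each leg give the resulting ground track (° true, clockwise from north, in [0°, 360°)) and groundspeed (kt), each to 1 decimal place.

Leg 1: heading 321.2°; drift -12.7° → track 308.5°, groundspeed 152.6 kt
Leg 2: heading 74.9°; drift -0.4° → track 74.5°, groundspeed 96.3 kt
Leg 3: heading 210.0°; drift +9.5° → track 219.5°, groundspeed 161.2 kt
Leg 4: heading 78.7°; drift +1.0° → track 79.7°, groundspeed 96.4 kt
Leg 5: heading 113.8°; drift +12.3° → track 126.1°, groundspeed 106.5 kt
Leg 6: heading 238.6°; drift +3.8° → track 242.4°, groundspeed 169.0 kt

Leg 1: track=308.5°, groundspeed=152.6 kt
Leg 2: track=74.5°, groundspeed=96.3 kt
Leg 3: track=219.5°, groundspeed=161.2 kt
Leg 4: track=79.7°, groundspeed=96.4 kt
Leg 5: track=126.1°, groundspeed=106.5 kt
Leg 6: track=242.4°, groundspeed=169.0 kt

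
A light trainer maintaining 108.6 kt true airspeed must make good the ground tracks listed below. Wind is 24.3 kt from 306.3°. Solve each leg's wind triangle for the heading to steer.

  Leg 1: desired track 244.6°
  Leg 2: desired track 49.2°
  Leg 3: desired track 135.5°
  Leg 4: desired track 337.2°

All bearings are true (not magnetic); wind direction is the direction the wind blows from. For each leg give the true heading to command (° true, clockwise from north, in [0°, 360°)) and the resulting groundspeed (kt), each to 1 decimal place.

Leg 1: heading=256.0°, groundspeed=95.0 kt
Leg 2: heading=36.6°, groundspeed=111.4 kt
Leg 3: heading=137.6°, groundspeed=132.5 kt
Leg 4: heading=330.6°, groundspeed=87.0 kt

Leg 1: desired track 244.6°; wind correction +11.4° → command heading 256.0°, groundspeed 95.0 kt
Leg 2: desired track 49.2°; wind correction -12.6° → command heading 36.6°, groundspeed 111.4 kt
Leg 3: desired track 135.5°; wind correction +2.1° → command heading 137.6°, groundspeed 132.5 kt
Leg 4: desired track 337.2°; wind correction -6.6° → command heading 330.6°, groundspeed 87.0 kt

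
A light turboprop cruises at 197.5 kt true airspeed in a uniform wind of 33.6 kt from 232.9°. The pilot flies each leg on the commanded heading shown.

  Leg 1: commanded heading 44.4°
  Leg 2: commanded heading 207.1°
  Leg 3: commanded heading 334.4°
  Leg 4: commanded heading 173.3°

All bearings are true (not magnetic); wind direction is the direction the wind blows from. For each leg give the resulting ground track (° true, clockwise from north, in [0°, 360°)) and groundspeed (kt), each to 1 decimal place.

Leg 1: track=45.6°, groundspeed=230.8 kt
Leg 2: track=202.1°, groundspeed=167.9 kt
Leg 3: track=343.6°, groundspeed=206.8 kt
Leg 4: track=164.2°, groundspeed=182.8 kt

Leg 1: heading 44.4°; drift +1.2° → track 45.6°, groundspeed 230.8 kt
Leg 2: heading 207.1°; drift -5.0° → track 202.1°, groundspeed 167.9 kt
Leg 3: heading 334.4°; drift +9.2° → track 343.6°, groundspeed 206.8 kt
Leg 4: heading 173.3°; drift -9.1° → track 164.2°, groundspeed 182.8 kt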